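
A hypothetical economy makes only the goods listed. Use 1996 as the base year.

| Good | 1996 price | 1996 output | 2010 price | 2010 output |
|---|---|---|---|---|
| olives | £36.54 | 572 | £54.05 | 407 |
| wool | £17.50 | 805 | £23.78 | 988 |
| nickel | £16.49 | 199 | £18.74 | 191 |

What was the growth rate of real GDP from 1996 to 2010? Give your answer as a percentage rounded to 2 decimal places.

-7.73%

Real GDP 1996 = Nominal GDP 1996 = 36.54·572 + 17.50·805 + 16.49·199 = 38269.89.
Real GDP 2010 (at 1996 prices) = 36.54·407 + 17.50·988 + 16.49·191 = 35311.37.
Real growth = 35311.37/38269.89 − 1 = -0.0773.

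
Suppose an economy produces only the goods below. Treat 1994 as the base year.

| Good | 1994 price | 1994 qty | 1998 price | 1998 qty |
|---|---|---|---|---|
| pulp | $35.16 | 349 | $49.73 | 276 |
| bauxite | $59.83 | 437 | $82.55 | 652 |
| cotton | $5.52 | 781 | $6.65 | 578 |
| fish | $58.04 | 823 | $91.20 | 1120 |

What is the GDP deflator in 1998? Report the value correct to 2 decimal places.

148.44

Nominal GDP 1998 = 49.73·276 + 82.55·652 + 6.65·578 + 91.20·1120 = 173535.78.
Real GDP 1998 (at 1994 prices) = 35.16·276 + 59.83·652 + 5.52·578 + 58.04·1120 = 116908.68.
Deflator = Nominal/Real × 100 = 173535.78/116908.68 × 100 = 148.437.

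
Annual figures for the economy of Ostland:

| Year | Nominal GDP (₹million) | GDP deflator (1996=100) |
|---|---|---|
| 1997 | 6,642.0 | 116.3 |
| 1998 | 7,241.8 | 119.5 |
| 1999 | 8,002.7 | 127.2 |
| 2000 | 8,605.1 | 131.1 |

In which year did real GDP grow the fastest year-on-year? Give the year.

1998

1998: real = 7241.8/1.195 = 6060.08; growth vs 1997 (5711.09) = 6.11%.
1999: real = 8002.7/1.272 = 6291.43; growth vs 1998 (6060.08) = 3.82%.
2000: real = 8605.1/1.311 = 6563.77; growth vs 1999 (6291.43) = 4.33%.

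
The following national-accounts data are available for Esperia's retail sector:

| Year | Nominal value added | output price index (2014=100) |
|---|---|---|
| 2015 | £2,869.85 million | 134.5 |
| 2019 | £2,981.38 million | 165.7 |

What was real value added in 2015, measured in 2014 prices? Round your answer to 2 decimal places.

Real value added = Nominal / (output price index/100) = 2869.85 / 1.345 = 2133.72.

£2,133.72 million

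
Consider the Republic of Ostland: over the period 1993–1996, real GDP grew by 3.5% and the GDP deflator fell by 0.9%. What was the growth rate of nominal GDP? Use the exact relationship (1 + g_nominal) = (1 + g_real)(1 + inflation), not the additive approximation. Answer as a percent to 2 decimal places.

(1 + g_nom) = (1 + g_real)(1 + π) = 1.0350 × 0.9910 = 1.02569.

2.57%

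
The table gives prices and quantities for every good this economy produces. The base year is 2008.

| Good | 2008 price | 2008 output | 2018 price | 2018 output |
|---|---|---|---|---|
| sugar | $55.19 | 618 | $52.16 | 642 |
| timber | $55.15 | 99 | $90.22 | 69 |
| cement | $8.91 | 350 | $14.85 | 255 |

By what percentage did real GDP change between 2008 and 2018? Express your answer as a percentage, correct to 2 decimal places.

Real GDP 2008 = Nominal GDP 2008 = 55.19·618 + 55.15·99 + 8.91·350 = 42685.77.
Real GDP 2018 (at 2008 prices) = 55.19·642 + 55.15·69 + 8.91·255 = 41509.38.
Real growth = 41509.38/42685.77 − 1 = -0.0276.

-2.76%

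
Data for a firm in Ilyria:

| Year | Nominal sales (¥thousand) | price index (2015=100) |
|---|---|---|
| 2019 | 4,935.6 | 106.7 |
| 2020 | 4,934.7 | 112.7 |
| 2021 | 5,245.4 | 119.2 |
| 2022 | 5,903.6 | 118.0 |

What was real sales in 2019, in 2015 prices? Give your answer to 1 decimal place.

¥4,625.7 thousand

Real sales 2019 = 4935.6 / 1.067 = 4625.68.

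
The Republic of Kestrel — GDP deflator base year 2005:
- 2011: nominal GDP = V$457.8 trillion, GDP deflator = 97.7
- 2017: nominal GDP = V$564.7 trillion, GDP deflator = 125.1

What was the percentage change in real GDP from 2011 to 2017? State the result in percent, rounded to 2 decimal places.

Real GDP 2011 = 457.8 / 0.977 = 468.58.
Real GDP 2017 = 564.7 / 1.251 = 451.40.
Real growth = 451.40 / 468.58 − 1 = -0.0367.

-3.67%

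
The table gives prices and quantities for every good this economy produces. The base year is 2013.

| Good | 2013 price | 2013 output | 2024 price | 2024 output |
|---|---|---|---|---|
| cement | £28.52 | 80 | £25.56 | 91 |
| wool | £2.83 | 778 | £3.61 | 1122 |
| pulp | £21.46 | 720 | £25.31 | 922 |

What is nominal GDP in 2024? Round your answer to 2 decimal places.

£29712.20

Nominal GDP 2024 = Σ (p_2024 × q_2024) = 25.56·91 + 3.61·1122 + 25.31·922 = 29712.20.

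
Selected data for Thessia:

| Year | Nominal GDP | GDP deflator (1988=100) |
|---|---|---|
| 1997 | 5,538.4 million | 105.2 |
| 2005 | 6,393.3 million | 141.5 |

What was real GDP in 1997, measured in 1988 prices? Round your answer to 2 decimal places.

5,264.64 million

Real GDP = Nominal / (GDP deflator/100) = 5538.4 / 1.052 = 5264.64.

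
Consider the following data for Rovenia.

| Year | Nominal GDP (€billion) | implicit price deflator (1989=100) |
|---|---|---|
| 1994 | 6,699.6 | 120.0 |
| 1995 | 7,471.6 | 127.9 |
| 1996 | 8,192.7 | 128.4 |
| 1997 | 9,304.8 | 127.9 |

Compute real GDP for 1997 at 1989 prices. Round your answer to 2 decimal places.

€7,275.06 billion

Real GDP 1997 = 9304.8 / 1.279 = 7275.06.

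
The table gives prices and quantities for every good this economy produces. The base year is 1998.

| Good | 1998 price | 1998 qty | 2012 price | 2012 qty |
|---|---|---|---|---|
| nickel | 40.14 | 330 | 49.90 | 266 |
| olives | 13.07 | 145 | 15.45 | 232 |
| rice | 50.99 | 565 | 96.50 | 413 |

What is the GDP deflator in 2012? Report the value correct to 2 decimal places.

163.11

Nominal GDP 2012 = 49.90·266 + 15.45·232 + 96.50·413 = 56712.30.
Real GDP 2012 (at 1998 prices) = 40.14·266 + 13.07·232 + 50.99·413 = 34768.35.
Deflator = Nominal/Real × 100 = 56712.30/34768.35 × 100 = 163.115.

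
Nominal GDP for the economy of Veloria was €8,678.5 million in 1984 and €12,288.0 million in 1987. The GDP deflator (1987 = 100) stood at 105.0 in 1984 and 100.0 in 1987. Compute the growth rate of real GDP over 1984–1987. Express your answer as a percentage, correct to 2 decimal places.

Deflate each year: 1984 → 8678.5/1.050 = 8265.24; 1987 → 12288.0/1.000 = 12288.00.
So real GDP changed by 12288.00/8265.24 − 1 = 0.4867, i.e. 48.67%.

48.67%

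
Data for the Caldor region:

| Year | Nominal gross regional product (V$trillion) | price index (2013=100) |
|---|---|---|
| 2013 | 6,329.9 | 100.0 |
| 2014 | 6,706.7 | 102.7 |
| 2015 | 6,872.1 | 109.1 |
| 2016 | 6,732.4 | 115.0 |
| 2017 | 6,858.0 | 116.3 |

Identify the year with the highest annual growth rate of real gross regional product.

2014: real = 6706.7/1.027 = 6530.38; growth vs 2013 (6329.90) = 3.17%.
2015: real = 6872.1/1.091 = 6298.90; growth vs 2014 (6530.38) = -3.54%.
2016: real = 6732.4/1.150 = 5854.26; growth vs 2015 (6298.90) = -7.06%.
2017: real = 6858.0/1.163 = 5896.82; growth vs 2016 (5854.26) = 0.73%.

2014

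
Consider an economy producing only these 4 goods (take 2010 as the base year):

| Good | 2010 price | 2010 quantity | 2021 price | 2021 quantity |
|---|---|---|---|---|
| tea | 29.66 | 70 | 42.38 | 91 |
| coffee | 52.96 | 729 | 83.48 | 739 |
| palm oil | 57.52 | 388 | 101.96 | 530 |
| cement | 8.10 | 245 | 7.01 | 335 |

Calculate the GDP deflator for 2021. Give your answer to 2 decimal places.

162.50

Nominal GDP 2021 = 42.38·91 + 83.48·739 + 101.96·530 + 7.01·335 = 121935.45.
Real GDP 2021 (at 2010 prices) = 29.66·91 + 52.96·739 + 57.52·530 + 8.10·335 = 75035.60.
Deflator = Nominal/Real × 100 = 121935.45/75035.60 × 100 = 162.503.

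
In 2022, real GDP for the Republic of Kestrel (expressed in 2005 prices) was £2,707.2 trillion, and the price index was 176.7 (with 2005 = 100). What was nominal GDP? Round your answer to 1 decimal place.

Nominal GDP = Real × (price index/100) = 2707.2 × 1.767 = 4783.62.

£4,783.6 trillion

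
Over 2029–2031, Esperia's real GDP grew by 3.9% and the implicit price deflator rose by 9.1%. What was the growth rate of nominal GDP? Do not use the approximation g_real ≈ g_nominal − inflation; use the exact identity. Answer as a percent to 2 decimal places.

(1 + g_nom) = (1 + g_real)(1 + π) = 1.0390 × 1.0910 = 1.13355.

13.35%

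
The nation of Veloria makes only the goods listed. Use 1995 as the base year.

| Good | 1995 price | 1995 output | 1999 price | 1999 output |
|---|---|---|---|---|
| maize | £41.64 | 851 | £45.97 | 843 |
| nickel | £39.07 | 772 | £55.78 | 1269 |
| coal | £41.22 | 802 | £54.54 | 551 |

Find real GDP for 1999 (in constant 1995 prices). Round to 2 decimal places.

£107394.57

Real GDP 1999 = Σ (p_1995 × q_1999) = 41.64·843 + 39.07·1269 + 41.22·551 = 107394.57.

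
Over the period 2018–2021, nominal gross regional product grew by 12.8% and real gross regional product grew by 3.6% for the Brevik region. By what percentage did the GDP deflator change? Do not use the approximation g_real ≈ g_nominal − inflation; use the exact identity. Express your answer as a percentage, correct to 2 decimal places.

8.88%

(1 + g_nom) = (1 + g_real)(1 + π), so π = 1.1280 / 1.0360 − 1 = 0.08880.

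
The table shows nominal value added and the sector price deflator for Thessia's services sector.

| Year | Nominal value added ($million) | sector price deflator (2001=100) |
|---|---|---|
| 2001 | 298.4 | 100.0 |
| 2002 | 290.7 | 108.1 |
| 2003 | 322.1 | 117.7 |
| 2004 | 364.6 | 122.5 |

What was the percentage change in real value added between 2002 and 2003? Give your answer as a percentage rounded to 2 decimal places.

1.76%

Real value added 2002 = 290.7/1.081 = 268.92.
Real value added 2003 = 322.1/1.177 = 273.66.
Change = 273.66/268.92 − 1 = 0.0176.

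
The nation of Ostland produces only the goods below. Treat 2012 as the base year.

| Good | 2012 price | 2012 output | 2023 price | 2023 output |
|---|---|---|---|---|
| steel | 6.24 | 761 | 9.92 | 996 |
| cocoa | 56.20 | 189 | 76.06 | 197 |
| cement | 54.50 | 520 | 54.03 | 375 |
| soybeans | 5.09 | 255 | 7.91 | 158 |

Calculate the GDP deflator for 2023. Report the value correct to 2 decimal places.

Nominal GDP 2023 = 9.92·996 + 76.06·197 + 54.03·375 + 7.91·158 = 46375.17.
Real GDP 2023 (at 2012 prices) = 6.24·996 + 56.20·197 + 54.50·375 + 5.09·158 = 38528.16.
Deflator = Nominal/Real × 100 = 46375.17/38528.16 × 100 = 120.367.

120.37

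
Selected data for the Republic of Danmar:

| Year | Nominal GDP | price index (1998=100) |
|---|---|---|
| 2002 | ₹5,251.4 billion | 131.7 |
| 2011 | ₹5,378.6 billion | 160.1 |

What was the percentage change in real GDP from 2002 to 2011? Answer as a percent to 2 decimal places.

Deflate each year: 2002 → 5251.4/1.317 = 3987.40; 2011 → 5378.6/1.601 = 3359.53.
So real GDP changed by 3359.53/3987.40 − 1 = -0.1575, i.e. -15.75%.

-15.75%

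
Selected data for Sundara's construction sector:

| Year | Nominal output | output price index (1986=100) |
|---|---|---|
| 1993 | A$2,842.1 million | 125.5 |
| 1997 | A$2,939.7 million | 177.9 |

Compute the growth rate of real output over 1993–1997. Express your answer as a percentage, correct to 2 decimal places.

-27.03%

Deflate each year: 1993 → 2842.1/1.255 = 2264.62; 1997 → 2939.7/1.779 = 1652.45.
So real output changed by 1652.45/2264.62 − 1 = -0.2703, i.e. -27.03%.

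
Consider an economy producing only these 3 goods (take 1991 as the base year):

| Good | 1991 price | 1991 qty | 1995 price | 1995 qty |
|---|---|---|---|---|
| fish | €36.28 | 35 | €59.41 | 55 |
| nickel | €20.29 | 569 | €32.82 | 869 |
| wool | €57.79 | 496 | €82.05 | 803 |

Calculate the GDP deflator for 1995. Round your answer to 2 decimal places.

Nominal GDP 1995 = 59.41·55 + 32.82·869 + 82.05·803 = 97674.28.
Real GDP 1995 (at 1991 prices) = 36.28·55 + 20.29·869 + 57.79·803 = 66032.78.
Deflator = Nominal/Real × 100 = 97674.28/66032.78 × 100 = 147.918.

147.92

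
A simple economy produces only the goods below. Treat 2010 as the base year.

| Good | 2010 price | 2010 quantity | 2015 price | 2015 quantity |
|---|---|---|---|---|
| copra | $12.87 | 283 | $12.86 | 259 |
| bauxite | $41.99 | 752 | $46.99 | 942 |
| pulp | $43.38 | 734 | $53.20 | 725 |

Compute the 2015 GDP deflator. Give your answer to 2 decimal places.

Nominal GDP 2015 = 12.86·259 + 46.99·942 + 53.20·725 = 86165.32.
Real GDP 2015 (at 2010 prices) = 12.87·259 + 41.99·942 + 43.38·725 = 74338.41.
Deflator = Nominal/Real × 100 = 86165.32/74338.41 × 100 = 115.910.

115.91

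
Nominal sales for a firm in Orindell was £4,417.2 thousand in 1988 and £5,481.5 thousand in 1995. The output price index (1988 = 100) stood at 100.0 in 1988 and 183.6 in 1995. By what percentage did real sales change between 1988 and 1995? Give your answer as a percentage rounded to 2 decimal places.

-32.41%

Real sales 1988 = 4417.2 / 1.000 = 4417.20.
Real sales 1995 = 5481.5 / 1.836 = 2985.57.
Real growth = 2985.57 / 4417.20 − 1 = -0.3241.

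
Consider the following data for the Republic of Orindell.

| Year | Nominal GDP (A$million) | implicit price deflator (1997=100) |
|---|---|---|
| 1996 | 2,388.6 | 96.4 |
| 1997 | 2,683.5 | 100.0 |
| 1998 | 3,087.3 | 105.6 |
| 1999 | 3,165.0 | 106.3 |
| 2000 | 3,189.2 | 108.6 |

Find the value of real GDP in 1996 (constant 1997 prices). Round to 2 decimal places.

Real GDP 1996 = 2388.6 / 0.964 = 2477.80.

A$2,477.80 million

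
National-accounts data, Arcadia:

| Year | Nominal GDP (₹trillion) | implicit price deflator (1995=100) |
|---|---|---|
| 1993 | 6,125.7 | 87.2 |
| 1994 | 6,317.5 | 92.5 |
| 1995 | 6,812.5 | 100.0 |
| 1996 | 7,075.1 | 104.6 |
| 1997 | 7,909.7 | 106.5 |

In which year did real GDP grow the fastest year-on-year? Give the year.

1997

1994: real = 6317.5/0.925 = 6829.73; growth vs 1993 (7024.89) = -2.78%.
1995: real = 6812.5/1.000 = 6812.50; growth vs 1994 (6829.73) = -0.25%.
1996: real = 7075.1/1.046 = 6763.96; growth vs 1995 (6812.50) = -0.71%.
1997: real = 7909.7/1.065 = 7426.95; growth vs 1996 (6763.96) = 9.80%.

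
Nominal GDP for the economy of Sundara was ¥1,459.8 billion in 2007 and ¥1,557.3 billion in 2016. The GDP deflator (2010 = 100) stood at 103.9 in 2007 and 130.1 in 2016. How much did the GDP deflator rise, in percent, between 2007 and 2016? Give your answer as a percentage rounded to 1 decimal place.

Price-level change = 130.1 / 103.9 − 1 = 0.2522.

25.2%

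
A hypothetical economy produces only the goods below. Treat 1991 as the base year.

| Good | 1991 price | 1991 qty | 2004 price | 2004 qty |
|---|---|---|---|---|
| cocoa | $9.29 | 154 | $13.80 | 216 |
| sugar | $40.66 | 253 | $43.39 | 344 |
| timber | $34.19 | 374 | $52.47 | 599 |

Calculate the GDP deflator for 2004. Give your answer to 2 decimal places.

Nominal GDP 2004 = 13.80·216 + 43.39·344 + 52.47·599 = 49336.49.
Real GDP 2004 (at 1991 prices) = 9.29·216 + 40.66·344 + 34.19·599 = 36473.49.
Deflator = Nominal/Real × 100 = 49336.49/36473.49 × 100 = 135.267.

135.27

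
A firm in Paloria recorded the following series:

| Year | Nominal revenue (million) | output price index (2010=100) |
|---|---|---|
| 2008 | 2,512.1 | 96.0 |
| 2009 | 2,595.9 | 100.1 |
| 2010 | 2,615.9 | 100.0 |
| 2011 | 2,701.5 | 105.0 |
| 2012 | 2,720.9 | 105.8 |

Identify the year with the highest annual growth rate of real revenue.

2009: real = 2595.9/1.001 = 2593.31; growth vs 2008 (2616.77) = -0.90%.
2010: real = 2615.9/1.000 = 2615.90; growth vs 2009 (2593.31) = 0.87%.
2011: real = 2701.5/1.050 = 2572.86; growth vs 2010 (2615.90) = -1.65%.
2012: real = 2720.9/1.058 = 2571.74; growth vs 2011 (2572.86) = -0.04%.

2010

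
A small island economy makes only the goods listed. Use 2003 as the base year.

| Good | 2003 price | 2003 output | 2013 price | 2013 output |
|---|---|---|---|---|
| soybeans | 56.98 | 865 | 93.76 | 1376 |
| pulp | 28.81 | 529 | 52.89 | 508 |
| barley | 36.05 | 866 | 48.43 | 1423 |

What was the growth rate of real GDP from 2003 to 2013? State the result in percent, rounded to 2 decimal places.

50.75%

Real GDP 2003 = Nominal GDP 2003 = 56.98·865 + 28.81·529 + 36.05·866 = 95747.49.
Real GDP 2013 (at 2003 prices) = 56.98·1376 + 28.81·508 + 36.05·1423 = 144339.11.
Real growth = 144339.11/95747.49 − 1 = 0.5075.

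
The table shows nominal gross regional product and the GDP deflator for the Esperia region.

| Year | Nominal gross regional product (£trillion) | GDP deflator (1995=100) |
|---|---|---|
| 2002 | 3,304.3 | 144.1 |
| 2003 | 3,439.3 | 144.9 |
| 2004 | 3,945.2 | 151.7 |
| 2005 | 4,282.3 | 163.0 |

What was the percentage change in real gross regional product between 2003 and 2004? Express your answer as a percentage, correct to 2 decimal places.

Real gross regional product 2003 = 3439.3/1.449 = 2373.57.
Real gross regional product 2004 = 3945.2/1.517 = 2600.66.
Change = 2600.66/2373.57 − 1 = 0.0957.

9.57%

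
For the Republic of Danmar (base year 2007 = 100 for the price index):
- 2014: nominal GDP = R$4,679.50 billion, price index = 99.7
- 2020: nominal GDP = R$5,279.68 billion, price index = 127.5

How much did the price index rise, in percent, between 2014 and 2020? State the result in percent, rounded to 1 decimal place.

27.9%

Price-level change = 127.5 / 99.7 − 1 = 0.2788.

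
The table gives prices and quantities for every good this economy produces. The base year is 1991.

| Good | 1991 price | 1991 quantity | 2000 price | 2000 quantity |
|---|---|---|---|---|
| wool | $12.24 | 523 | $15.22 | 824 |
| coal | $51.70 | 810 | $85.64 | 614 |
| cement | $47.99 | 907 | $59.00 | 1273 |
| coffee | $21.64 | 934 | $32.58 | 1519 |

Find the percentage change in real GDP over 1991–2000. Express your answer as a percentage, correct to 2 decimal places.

Real GDP 1991 = Nominal GDP 1991 = 12.24·523 + 51.70·810 + 47.99·907 + 21.64·934 = 112017.21.
Real GDP 2000 (at 1991 prices) = 12.24·824 + 51.70·614 + 47.99·1273 + 21.64·1519 = 135791.99.
Real growth = 135791.99/112017.21 − 1 = 0.2122.

21.22%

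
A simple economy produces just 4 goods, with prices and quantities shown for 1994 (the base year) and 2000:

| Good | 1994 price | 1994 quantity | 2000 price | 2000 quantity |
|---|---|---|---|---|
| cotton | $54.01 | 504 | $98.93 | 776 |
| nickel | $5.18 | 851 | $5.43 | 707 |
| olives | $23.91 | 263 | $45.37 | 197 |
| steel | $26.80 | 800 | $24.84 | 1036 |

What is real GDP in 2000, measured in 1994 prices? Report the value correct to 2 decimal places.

$78049.09

Real GDP 2000 = Σ (p_1994 × q_2000) = 54.01·776 + 5.18·707 + 23.91·197 + 26.80·1036 = 78049.09.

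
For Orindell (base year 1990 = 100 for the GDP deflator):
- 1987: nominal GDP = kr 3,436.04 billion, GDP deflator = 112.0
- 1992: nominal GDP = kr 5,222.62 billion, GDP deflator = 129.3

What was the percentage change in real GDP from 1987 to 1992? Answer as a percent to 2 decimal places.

31.66%

Real GDP 1987 = 3436.04 / 1.120 = 3067.89.
Real GDP 1992 = 5222.62 / 1.293 = 4039.15.
Real growth = 4039.15 / 3067.89 − 1 = 0.3166.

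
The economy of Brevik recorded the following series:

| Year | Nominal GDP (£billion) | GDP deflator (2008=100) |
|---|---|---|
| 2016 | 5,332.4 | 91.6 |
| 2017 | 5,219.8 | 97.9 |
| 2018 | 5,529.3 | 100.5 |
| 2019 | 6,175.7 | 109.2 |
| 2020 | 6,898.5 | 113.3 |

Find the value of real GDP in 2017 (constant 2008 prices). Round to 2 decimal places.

Real GDP 2017 = 5219.8 / 0.979 = 5331.77.

£5,331.77 billion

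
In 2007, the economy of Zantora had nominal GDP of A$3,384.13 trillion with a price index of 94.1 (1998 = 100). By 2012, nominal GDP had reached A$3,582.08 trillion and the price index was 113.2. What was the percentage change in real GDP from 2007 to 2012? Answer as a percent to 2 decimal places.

-12.01%

Deflate each year: 2007 → 3384.13/0.941 = 3596.31; 2012 → 3582.08/1.132 = 3164.38.
So real GDP changed by 3164.38/3596.31 − 1 = -0.1201, i.e. -12.01%.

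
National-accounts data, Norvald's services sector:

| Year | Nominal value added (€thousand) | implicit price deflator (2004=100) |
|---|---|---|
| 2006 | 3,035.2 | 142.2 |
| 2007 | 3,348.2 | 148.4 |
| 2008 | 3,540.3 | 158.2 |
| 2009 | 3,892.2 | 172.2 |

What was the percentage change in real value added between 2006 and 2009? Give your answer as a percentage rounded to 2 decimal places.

Real value added 2006 = 3035.2/1.422 = 2134.46.
Real value added 2009 = 3892.2/1.722 = 2260.28.
Change = 2260.28/2134.46 − 1 = 0.0589.

5.89%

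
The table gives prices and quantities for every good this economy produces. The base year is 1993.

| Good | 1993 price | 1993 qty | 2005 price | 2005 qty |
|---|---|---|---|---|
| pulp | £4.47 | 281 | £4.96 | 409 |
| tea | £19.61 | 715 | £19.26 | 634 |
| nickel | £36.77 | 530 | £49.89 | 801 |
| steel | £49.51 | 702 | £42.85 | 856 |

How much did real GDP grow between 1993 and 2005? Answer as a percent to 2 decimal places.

Real GDP 1993 = Nominal GDP 1993 = 4.47·281 + 19.61·715 + 36.77·530 + 49.51·702 = 69521.34.
Real GDP 2005 (at 1993 prices) = 4.47·409 + 19.61·634 + 36.77·801 + 49.51·856 = 86094.30.
Real growth = 86094.30/69521.34 − 1 = 0.2384.

23.84%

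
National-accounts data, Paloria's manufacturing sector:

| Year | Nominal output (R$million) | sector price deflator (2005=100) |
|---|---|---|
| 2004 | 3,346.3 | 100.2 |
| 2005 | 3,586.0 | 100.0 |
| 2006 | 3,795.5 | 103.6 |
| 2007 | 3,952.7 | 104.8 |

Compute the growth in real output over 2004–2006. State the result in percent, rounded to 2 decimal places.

9.70%

Real output 2004 = 3346.3/1.002 = 3339.62.
Real output 2006 = 3795.5/1.036 = 3663.61.
Change = 3663.61/3339.62 − 1 = 0.0970.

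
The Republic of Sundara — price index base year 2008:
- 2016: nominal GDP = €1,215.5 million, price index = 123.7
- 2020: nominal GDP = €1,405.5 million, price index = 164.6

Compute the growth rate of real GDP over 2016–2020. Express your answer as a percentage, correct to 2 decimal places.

Real GDP 2016 = 1215.5 / 1.237 = 982.62.
Real GDP 2020 = 1405.5 / 1.646 = 853.89.
Real growth = 853.89 / 982.62 − 1 = -0.1310.

-13.10%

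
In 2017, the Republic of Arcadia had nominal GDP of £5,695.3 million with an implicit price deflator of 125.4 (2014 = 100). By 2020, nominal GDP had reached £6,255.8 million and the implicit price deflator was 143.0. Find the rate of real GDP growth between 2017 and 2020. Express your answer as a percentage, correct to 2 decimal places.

Real GDP 2017 = 5695.3 / 1.254 = 4541.71.
Real GDP 2020 = 6255.8 / 1.430 = 4374.69.
Real growth = 4374.69 / 4541.71 − 1 = -0.0368.

-3.68%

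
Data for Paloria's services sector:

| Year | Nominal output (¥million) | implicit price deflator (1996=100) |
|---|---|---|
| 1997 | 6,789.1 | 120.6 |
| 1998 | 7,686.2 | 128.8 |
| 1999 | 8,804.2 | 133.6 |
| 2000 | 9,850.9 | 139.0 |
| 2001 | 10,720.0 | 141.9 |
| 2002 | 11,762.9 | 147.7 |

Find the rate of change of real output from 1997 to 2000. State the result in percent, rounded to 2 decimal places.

25.89%

Real output 1997 = 6789.1/1.206 = 5629.44.
Real output 2000 = 9850.9/1.390 = 7086.98.
Change = 7086.98/5629.44 − 1 = 0.2589.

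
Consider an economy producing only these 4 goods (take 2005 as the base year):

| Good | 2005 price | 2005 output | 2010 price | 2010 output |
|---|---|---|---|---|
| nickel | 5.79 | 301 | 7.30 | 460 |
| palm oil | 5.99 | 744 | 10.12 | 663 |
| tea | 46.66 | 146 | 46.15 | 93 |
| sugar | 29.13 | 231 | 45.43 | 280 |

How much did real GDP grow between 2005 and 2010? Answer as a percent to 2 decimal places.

-3.09%

Real GDP 2005 = Nominal GDP 2005 = 5.79·301 + 5.99·744 + 46.66·146 + 29.13·231 = 19740.74.
Real GDP 2010 (at 2005 prices) = 5.79·460 + 5.99·663 + 46.66·93 + 29.13·280 = 19130.55.
Real growth = 19130.55/19740.74 − 1 = -0.0309.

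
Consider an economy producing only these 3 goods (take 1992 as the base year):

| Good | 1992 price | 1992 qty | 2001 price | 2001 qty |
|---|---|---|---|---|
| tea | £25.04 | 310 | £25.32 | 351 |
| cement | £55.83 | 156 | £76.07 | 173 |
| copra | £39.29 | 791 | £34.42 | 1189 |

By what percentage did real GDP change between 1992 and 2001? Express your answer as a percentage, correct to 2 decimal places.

Real GDP 1992 = Nominal GDP 1992 = 25.04·310 + 55.83·156 + 39.29·791 = 47550.27.
Real GDP 2001 (at 1992 prices) = 25.04·351 + 55.83·173 + 39.29·1189 = 65163.44.
Real growth = 65163.44/47550.27 − 1 = 0.3704.

37.04%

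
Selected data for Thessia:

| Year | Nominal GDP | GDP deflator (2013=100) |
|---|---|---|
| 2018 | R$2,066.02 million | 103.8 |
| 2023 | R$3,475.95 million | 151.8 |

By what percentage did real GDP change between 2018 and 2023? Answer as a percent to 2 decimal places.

15.04%

Real GDP 2018 = 2066.02 / 1.038 = 1990.39.
Real GDP 2023 = 3475.95 / 1.518 = 2289.82.
Real growth = 2289.82 / 1990.39 − 1 = 0.1504.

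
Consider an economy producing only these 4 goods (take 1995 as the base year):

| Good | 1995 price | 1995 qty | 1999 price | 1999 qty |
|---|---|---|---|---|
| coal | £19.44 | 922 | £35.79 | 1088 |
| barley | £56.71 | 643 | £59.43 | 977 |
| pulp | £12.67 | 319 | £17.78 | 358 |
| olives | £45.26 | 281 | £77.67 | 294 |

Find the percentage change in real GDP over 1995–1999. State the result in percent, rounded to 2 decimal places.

Real GDP 1995 = Nominal GDP 1995 = 19.44·922 + 56.71·643 + 12.67·319 + 45.26·281 = 71148.00.
Real GDP 1999 (at 1995 prices) = 19.44·1088 + 56.71·977 + 12.67·358 + 45.26·294 = 94398.69.
Real growth = 94398.69/71148.00 − 1 = 0.3268.

32.68%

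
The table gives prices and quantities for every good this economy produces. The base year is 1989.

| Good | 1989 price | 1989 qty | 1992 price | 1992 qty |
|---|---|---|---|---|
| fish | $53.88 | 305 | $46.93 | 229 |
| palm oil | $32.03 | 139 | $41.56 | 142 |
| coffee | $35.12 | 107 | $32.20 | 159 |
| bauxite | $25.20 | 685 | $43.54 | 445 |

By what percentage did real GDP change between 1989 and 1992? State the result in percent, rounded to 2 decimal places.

Real GDP 1989 = Nominal GDP 1989 = 53.88·305 + 32.03·139 + 35.12·107 + 25.20·685 = 41905.41.
Real GDP 1992 (at 1989 prices) = 53.88·229 + 32.03·142 + 35.12·159 + 25.20·445 = 33684.86.
Real growth = 33684.86/41905.41 − 1 = -0.1962.

-19.62%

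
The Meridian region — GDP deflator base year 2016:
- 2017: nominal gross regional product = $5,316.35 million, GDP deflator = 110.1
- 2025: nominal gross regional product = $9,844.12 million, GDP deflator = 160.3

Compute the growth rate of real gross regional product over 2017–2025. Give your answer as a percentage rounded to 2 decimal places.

Deflate each year: 2017 → 5316.35/1.101 = 4828.66; 2025 → 9844.12/1.603 = 6141.06.
So real gross regional product changed by 6141.06/4828.66 − 1 = 0.2718, i.e. 27.18%.

27.18%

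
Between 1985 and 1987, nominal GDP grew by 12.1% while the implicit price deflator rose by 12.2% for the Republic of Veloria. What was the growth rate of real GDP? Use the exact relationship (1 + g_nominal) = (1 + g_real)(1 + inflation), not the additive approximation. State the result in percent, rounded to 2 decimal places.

-0.09%

(1 + g_nom) = (1 + g_real)(1 + π), so g_real = 1.1210 / 1.1220 − 1 = -0.00089.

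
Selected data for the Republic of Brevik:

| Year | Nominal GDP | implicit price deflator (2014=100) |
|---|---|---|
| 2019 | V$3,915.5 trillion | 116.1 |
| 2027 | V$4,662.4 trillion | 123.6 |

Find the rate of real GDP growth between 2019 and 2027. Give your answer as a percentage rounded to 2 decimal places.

Real GDP 2019 = 3915.5 / 1.161 = 3372.52.
Real GDP 2027 = 4662.4 / 1.236 = 3772.17.
Real growth = 3772.17 / 3372.52 − 1 = 0.1185.

11.85%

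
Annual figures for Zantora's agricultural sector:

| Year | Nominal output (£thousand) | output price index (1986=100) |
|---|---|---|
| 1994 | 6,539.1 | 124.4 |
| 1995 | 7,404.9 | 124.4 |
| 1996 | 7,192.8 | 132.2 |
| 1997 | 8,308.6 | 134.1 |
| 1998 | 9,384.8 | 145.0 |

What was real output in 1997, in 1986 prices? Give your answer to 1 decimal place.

£6,195.8 thousand

Real output 1997 = 8308.6 / 1.341 = 6195.82.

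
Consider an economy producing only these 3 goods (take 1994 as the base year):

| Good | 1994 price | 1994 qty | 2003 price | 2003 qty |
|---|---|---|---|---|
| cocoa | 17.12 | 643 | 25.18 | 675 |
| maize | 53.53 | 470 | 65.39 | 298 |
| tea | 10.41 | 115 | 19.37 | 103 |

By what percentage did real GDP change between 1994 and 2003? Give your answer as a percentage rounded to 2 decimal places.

-23.51%

Real GDP 1994 = Nominal GDP 1994 = 17.12·643 + 53.53·470 + 10.41·115 = 37364.41.
Real GDP 2003 (at 1994 prices) = 17.12·675 + 53.53·298 + 10.41·103 = 28580.17.
Real growth = 28580.17/37364.41 − 1 = -0.2351.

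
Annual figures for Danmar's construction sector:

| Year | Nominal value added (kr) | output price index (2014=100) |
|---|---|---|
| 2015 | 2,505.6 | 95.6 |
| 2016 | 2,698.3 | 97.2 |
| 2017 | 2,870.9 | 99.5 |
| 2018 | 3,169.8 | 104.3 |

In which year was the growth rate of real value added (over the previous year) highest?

2016: real = 2698.3/0.972 = 2776.03; growth vs 2015 (2620.92) = 5.92%.
2017: real = 2870.9/0.995 = 2885.33; growth vs 2016 (2776.03) = 3.94%.
2018: real = 3169.8/1.043 = 3039.12; growth vs 2017 (2885.33) = 5.33%.

2016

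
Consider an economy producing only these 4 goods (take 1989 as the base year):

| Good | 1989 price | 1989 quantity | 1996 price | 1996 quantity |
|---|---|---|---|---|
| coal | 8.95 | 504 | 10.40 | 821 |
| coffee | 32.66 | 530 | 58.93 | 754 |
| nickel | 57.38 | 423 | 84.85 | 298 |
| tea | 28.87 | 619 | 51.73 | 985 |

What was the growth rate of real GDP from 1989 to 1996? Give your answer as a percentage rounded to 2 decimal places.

21.18%

Real GDP 1989 = Nominal GDP 1989 = 8.95·504 + 32.66·530 + 57.38·423 + 28.87·619 = 63962.87.
Real GDP 1996 (at 1989 prices) = 8.95·821 + 32.66·754 + 57.38·298 + 28.87·985 = 77509.78.
Real growth = 77509.78/63962.87 − 1 = 0.2118.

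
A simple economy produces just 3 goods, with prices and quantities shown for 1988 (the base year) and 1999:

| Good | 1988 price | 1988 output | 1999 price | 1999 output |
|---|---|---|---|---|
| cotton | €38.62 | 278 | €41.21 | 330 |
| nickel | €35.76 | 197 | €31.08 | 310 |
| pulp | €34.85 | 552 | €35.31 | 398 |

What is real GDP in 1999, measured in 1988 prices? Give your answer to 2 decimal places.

€37700.50

Real GDP 1999 = Σ (p_1988 × q_1999) = 38.62·330 + 35.76·310 + 34.85·398 = 37700.50.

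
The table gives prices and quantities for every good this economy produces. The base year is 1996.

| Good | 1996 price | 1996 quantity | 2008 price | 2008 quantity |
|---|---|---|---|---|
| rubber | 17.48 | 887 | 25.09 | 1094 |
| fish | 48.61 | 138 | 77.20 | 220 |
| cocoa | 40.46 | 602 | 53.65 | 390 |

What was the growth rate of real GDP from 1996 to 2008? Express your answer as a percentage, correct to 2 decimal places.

-2.09%

Real GDP 1996 = Nominal GDP 1996 = 17.48·887 + 48.61·138 + 40.46·602 = 46569.86.
Real GDP 2008 (at 1996 prices) = 17.48·1094 + 48.61·220 + 40.46·390 = 45596.72.
Real growth = 45596.72/46569.86 − 1 = -0.0209.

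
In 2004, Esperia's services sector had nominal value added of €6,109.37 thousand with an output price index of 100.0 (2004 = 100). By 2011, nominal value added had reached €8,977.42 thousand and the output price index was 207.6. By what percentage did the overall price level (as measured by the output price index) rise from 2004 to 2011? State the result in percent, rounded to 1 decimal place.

Price-level change = 207.6 / 100.0 − 1 = 1.0760.

107.6%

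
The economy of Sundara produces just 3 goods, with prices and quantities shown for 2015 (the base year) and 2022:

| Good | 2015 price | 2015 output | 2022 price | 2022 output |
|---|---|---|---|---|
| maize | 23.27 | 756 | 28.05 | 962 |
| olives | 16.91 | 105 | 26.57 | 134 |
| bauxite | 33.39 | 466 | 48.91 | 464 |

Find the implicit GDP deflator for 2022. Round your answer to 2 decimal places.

Nominal GDP 2022 = 28.05·962 + 26.57·134 + 48.91·464 = 53238.72.
Real GDP 2022 (at 2015 prices) = 23.27·962 + 16.91·134 + 33.39·464 = 40144.64.
Deflator = Nominal/Real × 100 = 53238.72/40144.64 × 100 = 132.617.

132.62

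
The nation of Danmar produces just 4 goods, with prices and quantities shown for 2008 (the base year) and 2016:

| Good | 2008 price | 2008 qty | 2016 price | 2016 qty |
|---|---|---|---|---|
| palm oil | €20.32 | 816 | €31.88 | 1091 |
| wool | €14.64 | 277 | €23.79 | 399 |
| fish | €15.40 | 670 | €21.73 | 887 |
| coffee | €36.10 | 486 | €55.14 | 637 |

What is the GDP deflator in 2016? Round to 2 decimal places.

Nominal GDP 2016 = 31.88·1091 + 23.79·399 + 21.73·887 + 55.14·637 = 98671.98.
Real GDP 2016 (at 2008 prices) = 20.32·1091 + 14.64·399 + 15.40·887 + 36.10·637 = 64665.98.
Deflator = Nominal/Real × 100 = 98671.98/64665.98 × 100 = 152.587.

152.59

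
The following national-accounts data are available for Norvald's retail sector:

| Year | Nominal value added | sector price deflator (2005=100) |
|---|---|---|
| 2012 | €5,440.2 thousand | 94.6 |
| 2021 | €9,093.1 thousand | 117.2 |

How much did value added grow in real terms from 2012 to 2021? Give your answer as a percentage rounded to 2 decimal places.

Real value added 2012 = 5440.2 / 0.946 = 5750.74.
Real value added 2021 = 9093.1 / 1.172 = 7758.62.
Real growth = 7758.62 / 5750.74 − 1 = 0.3492.

34.92%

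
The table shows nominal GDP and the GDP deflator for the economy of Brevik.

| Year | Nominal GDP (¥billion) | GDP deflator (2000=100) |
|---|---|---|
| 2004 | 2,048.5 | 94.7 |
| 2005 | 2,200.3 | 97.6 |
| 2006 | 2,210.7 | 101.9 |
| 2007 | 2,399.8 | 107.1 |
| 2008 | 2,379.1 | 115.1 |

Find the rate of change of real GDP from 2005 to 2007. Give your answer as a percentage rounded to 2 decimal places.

Real GDP 2005 = 2200.3/0.976 = 2254.41.
Real GDP 2007 = 2399.8/1.071 = 2240.71.
Change = 2240.71/2254.41 − 1 = -0.0061.

-0.61%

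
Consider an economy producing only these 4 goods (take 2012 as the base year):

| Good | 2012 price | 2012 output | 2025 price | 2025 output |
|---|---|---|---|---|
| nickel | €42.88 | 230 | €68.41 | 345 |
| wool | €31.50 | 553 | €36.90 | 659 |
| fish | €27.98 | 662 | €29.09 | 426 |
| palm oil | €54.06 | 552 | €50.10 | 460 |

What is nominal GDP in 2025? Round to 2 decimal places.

€83356.89

Nominal GDP 2025 = Σ (p_2025 × q_2025) = 68.41·345 + 36.90·659 + 29.09·426 + 50.10·460 = 83356.89.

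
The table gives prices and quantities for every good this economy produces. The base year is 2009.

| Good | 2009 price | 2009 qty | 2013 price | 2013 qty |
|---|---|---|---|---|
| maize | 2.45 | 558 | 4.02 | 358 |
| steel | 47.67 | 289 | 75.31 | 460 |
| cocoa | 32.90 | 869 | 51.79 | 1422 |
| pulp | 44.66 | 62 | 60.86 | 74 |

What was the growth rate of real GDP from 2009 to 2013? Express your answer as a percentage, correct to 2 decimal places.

Real GDP 2009 = Nominal GDP 2009 = 2.45·558 + 47.67·289 + 32.90·869 + 44.66·62 = 46502.75.
Real GDP 2013 (at 2009 prices) = 2.45·358 + 47.67·460 + 32.90·1422 + 44.66·74 = 72893.94.
Real growth = 72893.94/46502.75 − 1 = 0.5675.

56.75%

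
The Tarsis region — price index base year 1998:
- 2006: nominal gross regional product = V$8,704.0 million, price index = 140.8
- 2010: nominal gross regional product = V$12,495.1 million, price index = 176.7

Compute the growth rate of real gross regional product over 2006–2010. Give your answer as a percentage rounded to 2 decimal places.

Real gross regional product 2006 = 8704.0 / 1.408 = 6181.82.
Real gross regional product 2010 = 12495.1 / 1.767 = 7071.36.
Real growth = 7071.36 / 6181.82 − 1 = 0.1439.

14.39%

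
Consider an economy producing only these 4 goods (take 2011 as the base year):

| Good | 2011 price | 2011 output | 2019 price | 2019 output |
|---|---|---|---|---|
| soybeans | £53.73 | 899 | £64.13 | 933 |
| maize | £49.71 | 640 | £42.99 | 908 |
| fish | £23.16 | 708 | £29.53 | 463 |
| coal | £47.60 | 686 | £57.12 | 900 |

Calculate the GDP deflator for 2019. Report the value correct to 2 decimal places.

110.16

Nominal GDP 2019 = 64.13·933 + 42.99·908 + 29.53·463 + 57.12·900 = 163948.60.
Real GDP 2019 (at 2011 prices) = 53.73·933 + 49.71·908 + 23.16·463 + 47.60·900 = 148829.85.
Deflator = Nominal/Real × 100 = 163948.60/148829.85 × 100 = 110.158.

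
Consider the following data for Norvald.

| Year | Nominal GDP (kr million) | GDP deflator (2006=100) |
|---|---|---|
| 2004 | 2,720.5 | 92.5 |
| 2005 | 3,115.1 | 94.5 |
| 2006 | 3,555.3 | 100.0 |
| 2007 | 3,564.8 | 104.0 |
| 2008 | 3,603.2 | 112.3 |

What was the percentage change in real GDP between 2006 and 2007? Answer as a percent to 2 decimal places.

Real GDP 2006 = 3555.3/1.000 = 3555.30.
Real GDP 2007 = 3564.8/1.040 = 3427.69.
Change = 3427.69/3555.30 − 1 = -0.0359.

-3.59%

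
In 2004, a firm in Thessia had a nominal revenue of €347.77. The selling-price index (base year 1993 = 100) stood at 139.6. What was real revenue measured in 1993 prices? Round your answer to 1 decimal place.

Real revenue = Nominal / (selling-price index/100) = 347.77 / 1.396 = 249.12.

€249.1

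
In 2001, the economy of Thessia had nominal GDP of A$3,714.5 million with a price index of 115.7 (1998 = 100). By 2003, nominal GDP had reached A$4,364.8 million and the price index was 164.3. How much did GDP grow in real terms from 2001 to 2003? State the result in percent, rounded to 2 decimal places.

Deflate each year: 2001 → 3714.5/1.157 = 3210.46; 2003 → 4364.8/1.643 = 2656.60.
So real GDP changed by 2656.60/3210.46 − 1 = -0.1725, i.e. -17.25%.

-17.25%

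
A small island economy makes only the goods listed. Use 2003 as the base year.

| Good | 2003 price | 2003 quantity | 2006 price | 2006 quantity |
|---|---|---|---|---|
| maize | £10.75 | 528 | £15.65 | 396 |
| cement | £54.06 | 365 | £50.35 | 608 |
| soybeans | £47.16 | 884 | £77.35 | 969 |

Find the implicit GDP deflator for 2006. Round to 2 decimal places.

Nominal GDP 2006 = 15.65·396 + 50.35·608 + 77.35·969 = 111762.35.
Real GDP 2006 (at 2003 prices) = 10.75·396 + 54.06·608 + 47.16·969 = 82823.52.
Deflator = Nominal/Real × 100 = 111762.35/82823.52 × 100 = 134.940.

134.94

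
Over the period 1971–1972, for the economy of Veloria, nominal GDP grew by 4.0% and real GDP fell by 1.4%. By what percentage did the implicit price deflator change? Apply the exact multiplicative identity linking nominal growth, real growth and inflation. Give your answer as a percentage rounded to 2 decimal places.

(1 + g_nom) = (1 + g_real)(1 + π), so π = 1.0400 / 0.9860 − 1 = 0.05477.

5.48%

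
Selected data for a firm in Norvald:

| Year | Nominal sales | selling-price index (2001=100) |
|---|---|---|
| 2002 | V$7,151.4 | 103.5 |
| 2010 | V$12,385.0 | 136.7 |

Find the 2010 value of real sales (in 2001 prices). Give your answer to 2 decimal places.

Real sales = Nominal / (selling-price index/100) = 12385.0 / 1.367 = 9059.99.

V$9,059.99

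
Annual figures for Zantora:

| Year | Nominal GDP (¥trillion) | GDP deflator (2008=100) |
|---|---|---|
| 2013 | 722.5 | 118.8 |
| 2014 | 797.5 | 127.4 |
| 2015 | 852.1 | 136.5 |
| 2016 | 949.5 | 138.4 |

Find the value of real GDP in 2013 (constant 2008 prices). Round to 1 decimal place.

¥608.2 trillion

Real GDP 2013 = 722.5 / 1.188 = 608.16.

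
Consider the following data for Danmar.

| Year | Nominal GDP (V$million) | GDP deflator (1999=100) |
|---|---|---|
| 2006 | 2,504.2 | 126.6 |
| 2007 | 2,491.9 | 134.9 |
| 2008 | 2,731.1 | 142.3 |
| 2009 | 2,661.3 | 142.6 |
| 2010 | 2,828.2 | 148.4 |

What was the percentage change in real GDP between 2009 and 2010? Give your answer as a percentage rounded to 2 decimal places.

Real GDP 2009 = 2661.3/1.426 = 1866.27.
Real GDP 2010 = 2828.2/1.484 = 1905.80.
Change = 1905.80/1866.27 − 1 = 0.0212.

2.12%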